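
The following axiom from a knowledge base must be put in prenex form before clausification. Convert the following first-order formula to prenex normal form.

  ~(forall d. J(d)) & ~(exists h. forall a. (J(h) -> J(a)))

exists d. forall h. exists a. (~J(d) & J(h) & ~J(a))

Eliminate → and ↔ using ¬ and ∨.
  ~(forall d. J(d)) & ~(exists h. forall a. (~J(h) | J(a)))
Push ¬ through the quantifiers and connectives to reach negation normal form:
  (exists d. ~J(d)) & (forall h. exists a. (J(h) & ~J(a)))
Extract every quantifier outward, since the variables are now distinct and don't occur free across branches:
  exists d. forall h. exists a. (~J(d) & J(h) & ~J(a))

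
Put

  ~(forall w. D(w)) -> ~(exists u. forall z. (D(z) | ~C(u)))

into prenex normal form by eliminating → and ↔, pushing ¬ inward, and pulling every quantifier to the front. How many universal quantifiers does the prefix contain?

2

First replace A → B with ¬A ∨ B.
  ~~(forall w. D(w)) | ~(exists u. forall z. (D(z) | ~C(u)))
Push ¬ through the quantifiers and connectives to reach negation normal form:
  (forall w. D(w)) | (forall u. exists z. (~D(z) & C(u)))
All bound variables are already distinct, so no renaming is needed.
Pull the quantifiers to the front (each side's bound variable is not free in the other side):
  forall w. forall u. exists z. (D(w) | ~D(z) & C(u))
The prefix is forall w forall u exists z: 2 universal, 1 existential.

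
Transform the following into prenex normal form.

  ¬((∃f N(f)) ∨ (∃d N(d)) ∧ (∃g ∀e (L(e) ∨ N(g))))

∀f ∀d ∀g ∃e (¬N(f) ∧ (¬N(d) ∨ ¬L(e) ∧ ¬N(g)))

Move each ¬ inward, flipping quantifiers it crosses:
  (∀f ¬N(f)) ∧ ((∀d ¬N(d)) ∨ (∀g ∃e (¬L(e) ∧ ¬N(g))))
All bound variables are already distinct, so no renaming is needed.
Finally move all quantifiers to the prefix:
  ∀f ∀d ∀g ∃e (¬N(f) ∧ (¬N(d) ∨ ¬L(e) ∧ ¬N(g)))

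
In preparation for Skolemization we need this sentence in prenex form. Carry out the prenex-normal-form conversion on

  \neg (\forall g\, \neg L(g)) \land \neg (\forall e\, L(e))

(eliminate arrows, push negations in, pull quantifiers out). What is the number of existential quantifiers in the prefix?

2

Move each ¬ inward, flipping quantifiers it crosses:
  (\exists g\, L(g)) \land (\exists e\, \neg L(e))
All bound variables are already distinct, so no renaming is needed.
Pull the quantifiers to the front (each side's bound variable is not free in the other side):
  \exists g\, \exists e\, (L(g) \land \neg L(e))
The prefix is \exists g \exists e: 0 universal, 2 existential.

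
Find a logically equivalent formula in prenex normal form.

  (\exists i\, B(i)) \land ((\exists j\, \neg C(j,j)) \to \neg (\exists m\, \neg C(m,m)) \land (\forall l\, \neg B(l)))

Rewrite implications/biconditionals: A → B as ¬A ∨ B.
  (\exists i\, B(i)) \land (\neg (\exists j\, \neg C(j,j)) \lor \neg (\exists m\, \neg C(m,m)) \land (\forall l\, \neg B(l)))
Push ¬ through the quantifiers and connectives to reach negation normal form:
  (\exists i\, B(i)) \land ((\forall j\, C(j,j)) \lor (\forall m\, C(m,m)) \land (\forall l\, \neg B(l)))
All bound variables are already distinct, so no renaming is needed.
Finally move all quantifiers to the prefix:
  \exists i\, \forall j\, \forall m\, \forall l\, (B(i) \land (C(j,j) \lor C(m,m) \land \neg B(l)))

\exists i\, \forall j\, \forall m\, \forall l\, (B(i) \land (C(j,j) \lor C(m,m) \land \neg B(l)))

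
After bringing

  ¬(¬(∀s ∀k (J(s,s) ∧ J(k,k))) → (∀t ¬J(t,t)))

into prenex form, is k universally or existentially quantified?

First replace A → B with ¬A ∨ B.
  ¬(¬¬(∀s ∀k (J(s,s) ∧ J(k,k))) ∨ (∀t ¬J(t,t)))
Push ¬ through the quantifiers and connectives to reach negation normal form:
  (∃s ∃k (¬J(s,s) ∨ ¬J(k,k))) ∧ (∃t J(t,t))
Finally move all quantifiers to the prefix:
  ∃s ∃k ∃t ((¬J(s,s) ∨ ¬J(k,k)) ∧ J(t,t))
The quantifier ∀k sits under an odd number of negations (counting the antecedent side of each →), so it flips to ∃k.

existential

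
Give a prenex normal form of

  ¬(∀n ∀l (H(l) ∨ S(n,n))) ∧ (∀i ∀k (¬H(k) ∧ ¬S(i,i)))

∃n ∃l ∀i ∀k (¬H(l) ∧ ¬S(n,n) ∧ ¬H(k) ∧ ¬S(i,i))

Drive negations inward (¬∀x A ≡ ∃x ¬A, ¬∃x A ≡ ∀x ¬A, De Morgan for ∧/∨):
  (∃n ∃l (¬H(l) ∧ ¬S(n,n))) ∧ (∀i ∀k (¬H(k) ∧ ¬S(i,i)))
Extract every quantifier outward, since the variables are now distinct and don't occur free across branches:
  ∃n ∃l ∀i ∀k (¬H(l) ∧ ¬S(n,n) ∧ ¬H(k) ∧ ¬S(i,i))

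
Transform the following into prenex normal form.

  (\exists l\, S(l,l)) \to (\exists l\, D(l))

Eliminate → and ↔ using ¬ and ∨.
  \neg (\exists l\, S(l,l)) \lor (\exists l\, D(l))
Drive negations inward (¬∀x A ≡ ∃x ¬A, ¬∃x A ≡ ∀x ¬A, De Morgan for ∧/∨):
  (\forall l\, \neg S(l,l)) \lor (\exists l\, D(l))
Standardize variables apart so no two quantifiers bind the same name: l↦t.
  (\forall l\, \neg S(l,l)) \lor (\exists t\, D(t))
Pull the quantifiers to the front (each side's bound variable is not free in the other side):
  \forall l\, \exists t\, (\neg S(l,l) \lor D(t))

\forall l\, \exists t\, (\neg S(l,l) \lor D(t))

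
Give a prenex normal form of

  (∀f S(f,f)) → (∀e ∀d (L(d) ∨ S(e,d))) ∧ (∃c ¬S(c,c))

∃f ∀e ∀d ∃c (¬S(f,f) ∨ (L(d) ∨ S(e,d)) ∧ ¬S(c,c))

First replace A → B with ¬A ∨ B.
  ¬(∀f S(f,f)) ∨ (∀e ∀d (L(d) ∨ S(e,d))) ∧ (∃c ¬S(c,c))
Drive negations inward (¬∀x A ≡ ∃x ¬A, ¬∃x A ≡ ∀x ¬A, De Morgan for ∧/∨):
  (∃f ¬S(f,f)) ∨ (∀e ∀d (L(d) ∨ S(e,d))) ∧ (∃c ¬S(c,c))
Finally move all quantifiers to the prefix:
  ∃f ∀e ∀d ∃c (¬S(f,f) ∨ (L(d) ∨ S(e,d)) ∧ ¬S(c,c))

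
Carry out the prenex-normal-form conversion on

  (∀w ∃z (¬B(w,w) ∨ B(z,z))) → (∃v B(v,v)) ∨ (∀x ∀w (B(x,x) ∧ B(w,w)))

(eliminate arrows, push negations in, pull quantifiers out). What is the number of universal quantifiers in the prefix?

Rewrite implications/biconditionals: A → B as ¬A ∨ B.
  ¬(∀w ∃z (¬B(w,w) ∨ B(z,z))) ∨ (∃v B(v,v)) ∨ (∀x ∀w (B(x,x) ∧ B(w,w)))
Drive negations inward (¬∀x A ≡ ∃x ¬A, ¬∃x A ≡ ∀x ¬A, De Morgan for ∧/∨):
  (∃w ∀z (B(w,w) ∧ ¬B(z,z))) ∨ (∃v B(v,v)) ∨ (∀x ∀w (B(x,x) ∧ B(w,w)))
Rename bound variables to avoid capture: w↦t.
  (∃w ∀z (B(w,w) ∧ ¬B(z,z))) ∨ (∃v B(v,v)) ∨ (∀x ∀t (B(x,x) ∧ B(t,t)))
Pull the quantifiers to the front (each side's bound variable is not free in the other side):
  ∃w ∀z ∃v ∀x ∀t (B(w,w) ∧ ¬B(z,z) ∨ B(v,v) ∨ B(x,x) ∧ B(t,t))
The prefix is ∃w ∀z ∃v ∀x ∀t: 3 universal, 2 existential.

3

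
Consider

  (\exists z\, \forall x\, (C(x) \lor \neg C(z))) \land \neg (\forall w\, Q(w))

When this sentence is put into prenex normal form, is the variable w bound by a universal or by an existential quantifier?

existential

Drive negations inward (¬∀x A ≡ ∃x ¬A, ¬∃x A ≡ ∀x ¬A, De Morgan for ∧/∨):
  (\exists z\, \forall x\, (C(x) \lor \neg C(z))) \land (\exists w\, \neg Q(w))
Extract every quantifier outward, since the variables are now distinct and don't occur free across branches:
  \exists z\, \forall x\, \exists w\, ((C(x) \lor \neg C(z)) \land \neg Q(w))
The quantifier \forall w sits under an odd number of negations, so it flips to \exists w.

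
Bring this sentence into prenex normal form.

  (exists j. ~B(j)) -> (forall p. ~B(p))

forall j. forall p. (B(j) | ~B(p))

Rewrite implications/biconditionals: A → B as ¬A ∨ B.
  ~(exists j. ~B(j)) | (forall p. ~B(p))
Move each ¬ inward, flipping quantifiers it crosses:
  (forall j. B(j)) | (forall p. ~B(p))
All bound variables are already distinct, so no renaming is needed.
Finally move all quantifiers to the prefix:
  forall j. forall p. (B(j) | ~B(p))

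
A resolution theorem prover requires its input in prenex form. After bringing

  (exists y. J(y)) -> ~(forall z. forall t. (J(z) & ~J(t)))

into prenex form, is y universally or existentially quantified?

Rewrite implications/biconditionals: A → B as ¬A ∨ B.
  ~(exists y. J(y)) | ~(forall z. forall t. (J(z) & ~J(t)))
Push ¬ through the quantifiers and connectives to reach negation normal form:
  (forall y. ~J(y)) | (exists z. exists t. (~J(z) | J(t)))
Pull the quantifiers to the front (each side's bound variable is not free in the other side):
  forall y. exists z. exists t. (~J(y) | ~J(z) | J(t))
The quantifier exists y sits under an odd number of negations (counting the antecedent side of each →), so it flips to forall y.

universal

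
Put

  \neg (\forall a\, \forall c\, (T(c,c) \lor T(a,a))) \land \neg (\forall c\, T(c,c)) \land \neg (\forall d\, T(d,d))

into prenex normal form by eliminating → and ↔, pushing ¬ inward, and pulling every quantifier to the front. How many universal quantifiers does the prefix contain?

Drive negations inward (¬∀x A ≡ ∃x ¬A, ¬∃x A ≡ ∀x ¬A, De Morgan for ∧/∨):
  (\exists a\, \exists c\, (\neg T(c,c) \land \neg T(a,a))) \land (\exists c\, \neg T(c,c)) \land (\exists d\, \neg T(d,d))
Rename bound variables to avoid capture: c↦s.
  (\exists a\, \exists c\, (\neg T(c,c) \land \neg T(a,a))) \land (\exists s\, \neg T(s,s)) \land (\exists d\, \neg T(d,d))
Extract every quantifier outward, since the variables are now distinct and don't occur free across branches:
  \exists a\, \exists c\, \exists s\, \exists d\, (\neg T(c,c) \land \neg T(a,a) \land \neg T(s,s) \land \neg T(d,d))
The prefix is \exists a \exists c \exists s \exists d: 0 universal, 4 existential.

0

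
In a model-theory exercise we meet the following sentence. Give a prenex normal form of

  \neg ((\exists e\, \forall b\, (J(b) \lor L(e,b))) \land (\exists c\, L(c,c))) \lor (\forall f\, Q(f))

Push ¬ through the quantifiers and connectives to reach negation normal form:
  (\forall e\, \exists b\, (\neg J(b) \land \neg L(e,b))) \lor (\forall c\, \neg L(c,c)) \lor (\forall f\, Q(f))
All bound variables are already distinct, so no renaming is needed.
Pull the quantifiers to the front (each side's bound variable is not free in the other side):
  \forall e\, \exists b\, \forall c\, \forall f\, (\neg J(b) \land \neg L(e,b) \lor \neg L(c,c) \lor Q(f))

\forall e\, \exists b\, \forall c\, \forall f\, (\neg J(b) \land \neg L(e,b) \lor \neg L(c,c) \lor Q(f))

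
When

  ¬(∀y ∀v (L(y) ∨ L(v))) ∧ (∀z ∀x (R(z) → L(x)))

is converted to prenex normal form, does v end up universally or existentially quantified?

First replace A → B with ¬A ∨ B.
  ¬(∀y ∀v (L(y) ∨ L(v))) ∧ (∀z ∀x (¬R(z) ∨ L(x)))
Drive negations inward (¬∀x A ≡ ∃x ¬A, ¬∃x A ≡ ∀x ¬A, De Morgan for ∧/∨):
  (∃y ∃v (¬L(y) ∧ ¬L(v))) ∧ (∀z ∀x (¬R(z) ∨ L(x)))
All bound variables are already distinct, so no renaming is needed.
Extract every quantifier outward, since the variables are now distinct and don't occur free across branches:
  ∃y ∃v ∀z ∀x (¬L(y) ∧ ¬L(v) ∧ (¬R(z) ∨ L(x)))
The quantifier ∀v sits under an odd number of negations (counting the antecedent side of each →), so it flips to ∃v.

existential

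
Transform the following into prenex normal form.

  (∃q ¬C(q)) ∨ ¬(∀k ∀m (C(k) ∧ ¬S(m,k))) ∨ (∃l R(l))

Drive negations inward (¬∀x A ≡ ∃x ¬A, ¬∃x A ≡ ∀x ¬A, De Morgan for ∧/∨):
  (∃q ¬C(q)) ∨ (∃k ∃m (¬C(k) ∨ S(m,k))) ∨ (∃l R(l))
Pull the quantifiers to the front (each side's bound variable is not free in the other side):
  ∃q ∃k ∃m ∃l (¬C(q) ∨ ¬C(k) ∨ S(m,k) ∨ R(l))

∃q ∃k ∃m ∃l (¬C(q) ∨ ¬C(k) ∨ S(m,k) ∨ R(l))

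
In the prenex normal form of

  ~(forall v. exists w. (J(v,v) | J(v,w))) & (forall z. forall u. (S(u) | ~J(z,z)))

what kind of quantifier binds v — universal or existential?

existential

Move each ¬ inward, flipping quantifiers it crosses:
  (exists v. forall w. (~J(v,v) & ~J(v,w))) & (forall z. forall u. (S(u) | ~J(z,z)))
Extract every quantifier outward, since the variables are now distinct and don't occur free across branches:
  exists v. forall w. forall z. forall u. (~J(v,v) & ~J(v,w) & (S(u) | ~J(z,z)))
The quantifier forall v sits under an odd number of negations, so it flips to exists v.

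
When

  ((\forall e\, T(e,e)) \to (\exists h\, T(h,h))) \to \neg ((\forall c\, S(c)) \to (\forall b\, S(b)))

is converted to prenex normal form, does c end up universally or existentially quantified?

Eliminate → and ↔ using ¬ and ∨.
  \neg (\neg (\forall e\, T(e,e)) \lor (\exists h\, T(h,h))) \lor \neg (\neg (\forall c\, S(c)) \lor (\forall b\, S(b)))
Move each ¬ inward, flipping quantifiers it crosses:
  (\forall e\, T(e,e)) \land (\forall h\, \neg T(h,h)) \lor (\forall c\, S(c)) \land (\exists b\, \neg S(b))
All bound variables are already distinct, so no renaming is needed.
Pull the quantifiers to the front (each side's bound variable is not free in the other side):
  \forall e\, \forall h\, \forall c\, \exists b\, (T(e,e) \land \neg T(h,h) \lor S(c) \land \neg S(b))
The quantifier \forall c sits under an even number of negations (counting the antecedent side of each →), so it remains universal.

universal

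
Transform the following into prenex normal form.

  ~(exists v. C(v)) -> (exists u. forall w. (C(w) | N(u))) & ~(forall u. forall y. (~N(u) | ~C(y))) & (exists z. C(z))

Rewrite implications/biconditionals: A → B as ¬A ∨ B.
  ~~(exists v. C(v)) | (exists u. forall w. (C(w) | N(u))) & ~(forall u. forall y. (~N(u) | ~C(y))) & (exists z. C(z))
Drive negations inward (¬∀x A ≡ ∃x ¬A, ¬∃x A ≡ ∀x ¬A, De Morgan for ∧/∨):
  (exists v. C(v)) | (exists u. forall w. (C(w) | N(u))) & (exists u. exists y. (N(u) & C(y))) & (exists z. C(z))
Standardize variables apart so no two quantifiers bind the same name: u↦p.
  (exists v. C(v)) | (exists u. forall w. (C(w) | N(u))) & (exists p. exists y. (N(p) & C(y))) & (exists z. C(z))
Extract every quantifier outward, since the variables are now distinct and don't occur free across branches:
  exists v. exists u. forall w. exists p. exists y. exists z. (C(v) | (C(w) | N(u)) & N(p) & C(y) & C(z))

exists v. exists u. forall w. exists p. exists y. exists z. (C(v) | (C(w) | N(u)) & N(p) & C(y) & C(z))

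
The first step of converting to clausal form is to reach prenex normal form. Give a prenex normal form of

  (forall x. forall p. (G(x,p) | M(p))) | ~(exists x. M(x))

Drive negations inward (¬∀x A ≡ ∃x ¬A, ¬∃x A ≡ ∀x ¬A, De Morgan for ∧/∨):
  (forall x. forall p. (G(x,p) | M(p))) | (forall x. ~M(x))
Standardize variables apart so no two quantifiers bind the same name: x↦a.
  (forall x. forall p. (G(x,p) | M(p))) | (forall a. ~M(a))
Extract every quantifier outward, since the variables are now distinct and don't occur free across branches:
  forall x. forall p. forall a. (G(x,p) | M(p) | ~M(a))

forall x. forall p. forall a. (G(x,p) | M(p) | ~M(a))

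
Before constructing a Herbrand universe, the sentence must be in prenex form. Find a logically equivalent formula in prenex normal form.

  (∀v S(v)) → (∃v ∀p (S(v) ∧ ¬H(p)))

∃v ∃a ∀p (¬S(v) ∨ S(a) ∧ ¬H(p))

Rewrite implications/biconditionals: A → B as ¬A ∨ B.
  ¬(∀v S(v)) ∨ (∃v ∀p (S(v) ∧ ¬H(p)))
Move each ¬ inward, flipping quantifiers it crosses:
  (∃v ¬S(v)) ∨ (∃v ∀p (S(v) ∧ ¬H(p)))
Rename bound variables to avoid capture: v↦a.
  (∃v ¬S(v)) ∨ (∃a ∀p (S(a) ∧ ¬H(p)))
Pull the quantifiers to the front (each side's bound variable is not free in the other side):
  ∃v ∃a ∀p (¬S(v) ∨ S(a) ∧ ¬H(p))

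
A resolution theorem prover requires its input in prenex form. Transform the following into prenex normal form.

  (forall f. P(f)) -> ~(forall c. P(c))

exists f. exists c. (~P(f) | ~P(c))

Rewrite implications/biconditionals: A → B as ¬A ∨ B.
  ~(forall f. P(f)) | ~(forall c. P(c))
Move each ¬ inward, flipping quantifiers it crosses:
  (exists f. ~P(f)) | (exists c. ~P(c))
All bound variables are already distinct, so no renaming is needed.
Pull the quantifiers to the front (each side's bound variable is not free in the other side):
  exists f. exists c. (~P(f) | ~P(c))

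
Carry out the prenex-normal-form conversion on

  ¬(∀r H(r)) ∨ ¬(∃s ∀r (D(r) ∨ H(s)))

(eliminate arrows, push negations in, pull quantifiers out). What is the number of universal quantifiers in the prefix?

Drive negations inward (¬∀x A ≡ ∃x ¬A, ¬∃x A ≡ ∀x ¬A, De Morgan for ∧/∨):
  (∃r ¬H(r)) ∨ (∀s ∃r (¬D(r) ∧ ¬H(s)))
Standardize variables apart so no two quantifiers bind the same name: r↦p.
  (∃r ¬H(r)) ∨ (∀s ∃p (¬D(p) ∧ ¬H(s)))
Extract every quantifier outward, since the variables are now distinct and don't occur free across branches:
  ∃r ∀s ∃p (¬H(r) ∨ ¬D(p) ∧ ¬H(s))
The prefix is ∃r ∀s ∃p: 1 universal, 2 existential.

1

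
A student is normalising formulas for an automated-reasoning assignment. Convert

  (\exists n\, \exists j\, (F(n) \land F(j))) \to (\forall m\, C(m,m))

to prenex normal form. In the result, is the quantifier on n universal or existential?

universal

Eliminate → and ↔ using ¬ and ∨.
  \neg (\exists n\, \exists j\, (F(n) \land F(j))) \lor (\forall m\, C(m,m))
Push ¬ through the quantifiers and connectives to reach negation normal form:
  (\forall n\, \forall j\, (\neg F(n) \lor \neg F(j))) \lor (\forall m\, C(m,m))
All bound variables are already distinct, so no renaming is needed.
Finally move all quantifiers to the prefix:
  \forall n\, \forall j\, \forall m\, (\neg F(n) \lor \neg F(j) \lor C(m,m))
The quantifier \exists n sits under an odd number of negations (counting the antecedent side of each →), so it flips to \forall n.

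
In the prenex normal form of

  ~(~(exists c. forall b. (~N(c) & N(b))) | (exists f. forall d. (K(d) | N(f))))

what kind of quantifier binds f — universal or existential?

Push ¬ through the quantifiers and connectives to reach negation normal form:
  (exists c. forall b. (~N(c) & N(b))) & (forall f. exists d. (~K(d) & ~N(f)))
All bound variables are already distinct, so no renaming is needed.
Finally move all quantifiers to the prefix:
  exists c. forall b. forall f. exists d. (~N(c) & N(b) & ~K(d) & ~N(f))
The quantifier exists f sits under an odd number of negations, so it flips to forall f.

universal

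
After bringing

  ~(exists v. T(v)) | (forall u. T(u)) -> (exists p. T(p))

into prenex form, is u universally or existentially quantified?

Rewrite implications/biconditionals: A → B as ¬A ∨ B.
  ~(~(exists v. T(v)) | (forall u. T(u))) | (exists p. T(p))
Move each ¬ inward, flipping quantifiers it crosses:
  (exists v. T(v)) & (exists u. ~T(u)) | (exists p. T(p))
All bound variables are already distinct, so no renaming is needed.
Extract every quantifier outward, since the variables are now distinct and don't occur free across branches:
  exists v. exists u. exists p. (T(v) & ~T(u) | T(p))
The quantifier forall u sits under an odd number of negations (counting the antecedent side of each →), so it flips to exists u.

existential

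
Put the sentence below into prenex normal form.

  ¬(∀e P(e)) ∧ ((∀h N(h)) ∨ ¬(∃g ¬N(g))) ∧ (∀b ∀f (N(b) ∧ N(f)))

∃e ∀h ∀g ∀b ∀f (¬P(e) ∧ (N(h) ∨ N(g)) ∧ N(b) ∧ N(f))

Drive negations inward (¬∀x A ≡ ∃x ¬A, ¬∃x A ≡ ∀x ¬A, De Morgan for ∧/∨):
  (∃e ¬P(e)) ∧ ((∀h N(h)) ∨ (∀g N(g))) ∧ (∀b ∀f (N(b) ∧ N(f)))
Pull the quantifiers to the front (each side's bound variable is not free in the other side):
  ∃e ∀h ∀g ∀b ∀f (¬P(e) ∧ (N(h) ∨ N(g)) ∧ N(b) ∧ N(f))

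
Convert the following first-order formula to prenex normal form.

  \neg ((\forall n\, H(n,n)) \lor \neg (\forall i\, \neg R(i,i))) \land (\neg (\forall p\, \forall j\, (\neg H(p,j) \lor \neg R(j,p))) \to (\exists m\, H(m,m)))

\exists n\, \forall i\, \forall p\, \forall j\, \exists m\, (\neg H(n,n) \land \neg R(i,i) \land (\neg H(p,j) \lor \neg R(j,p) \lor H(m,m)))

Eliminate → and ↔ using ¬ and ∨.
  \neg ((\forall n\, H(n,n)) \lor \neg (\forall i\, \neg R(i,i))) \land (\neg \neg (\forall p\, \forall j\, (\neg H(p,j) \lor \neg R(j,p))) \lor (\exists m\, H(m,m)))
Drive negations inward (¬∀x A ≡ ∃x ¬A, ¬∃x A ≡ ∀x ¬A, De Morgan for ∧/∨):
  (\exists n\, \neg H(n,n)) \land (\forall i\, \neg R(i,i)) \land ((\forall p\, \forall j\, (\neg H(p,j) \lor \neg R(j,p))) \lor (\exists m\, H(m,m)))
All bound variables are already distinct, so no renaming is needed.
Pull the quantifiers to the front (each side's bound variable is not free in the other side):
  \exists n\, \forall i\, \forall p\, \forall j\, \exists m\, (\neg H(n,n) \land \neg R(i,i) \land (\neg H(p,j) \lor \neg R(j,p) \lor H(m,m)))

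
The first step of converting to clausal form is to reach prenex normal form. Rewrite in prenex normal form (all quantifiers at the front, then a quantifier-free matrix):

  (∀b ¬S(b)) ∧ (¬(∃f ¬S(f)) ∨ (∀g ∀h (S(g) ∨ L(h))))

∀b ∀f ∀g ∀h (¬S(b) ∧ (S(f) ∨ S(g) ∨ L(h)))

Drive negations inward (¬∀x A ≡ ∃x ¬A, ¬∃x A ≡ ∀x ¬A, De Morgan for ∧/∨):
  (∀b ¬S(b)) ∧ ((∀f S(f)) ∨ (∀g ∀h (S(g) ∨ L(h))))
Pull the quantifiers to the front (each side's bound variable is not free in the other side):
  ∀b ∀f ∀g ∀h (¬S(b) ∧ (S(f) ∨ S(g) ∨ L(h)))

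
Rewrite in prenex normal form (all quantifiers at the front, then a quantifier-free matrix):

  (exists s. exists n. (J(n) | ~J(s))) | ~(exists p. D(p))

exists s. exists n. forall p. (J(n) | ~J(s) | ~D(p))

Push ¬ through the quantifiers and connectives to reach negation normal form:
  (exists s. exists n. (J(n) | ~J(s))) | (forall p. ~D(p))
Pull the quantifiers to the front (each side's bound variable is not free in the other side):
  exists s. exists n. forall p. (J(n) | ~J(s) | ~D(p))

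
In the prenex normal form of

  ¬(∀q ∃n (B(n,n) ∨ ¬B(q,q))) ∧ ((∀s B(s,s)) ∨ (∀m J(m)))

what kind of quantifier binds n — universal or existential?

universal

Drive negations inward (¬∀x A ≡ ∃x ¬A, ¬∃x A ≡ ∀x ¬A, De Morgan for ∧/∨):
  (∃q ∀n (¬B(n,n) ∧ B(q,q))) ∧ ((∀s B(s,s)) ∨ (∀m J(m)))
Extract every quantifier outward, since the variables are now distinct and don't occur free across branches:
  ∃q ∀n ∀s ∀m (¬B(n,n) ∧ B(q,q) ∧ (B(s,s) ∨ J(m)))
The quantifier ∃n sits under an odd number of negations, so it flips to ∀n.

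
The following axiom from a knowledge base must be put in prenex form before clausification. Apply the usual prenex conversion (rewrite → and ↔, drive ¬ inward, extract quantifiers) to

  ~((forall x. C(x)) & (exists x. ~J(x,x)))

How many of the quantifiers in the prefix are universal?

1

Drive negations inward (¬∀x A ≡ ∃x ¬A, ¬∃x A ≡ ∀x ¬A, De Morgan for ∧/∨):
  (exists x. ~C(x)) | (forall x. J(x,x))
Standardize variables apart so no two quantifiers bind the same name: x↦t.
  (exists x. ~C(x)) | (forall t. J(t,t))
Finally move all quantifiers to the prefix:
  exists x. forall t. (~C(x) | J(t,t))
The prefix is exists x forall t: 1 universal, 1 existential.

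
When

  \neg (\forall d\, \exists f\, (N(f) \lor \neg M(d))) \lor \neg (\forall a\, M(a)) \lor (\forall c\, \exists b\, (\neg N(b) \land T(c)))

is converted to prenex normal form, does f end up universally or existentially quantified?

Move each ¬ inward, flipping quantifiers it crosses:
  (\exists d\, \forall f\, (\neg N(f) \land M(d))) \lor (\exists a\, \neg M(a)) \lor (\forall c\, \exists b\, (\neg N(b) \land T(c)))
Extract every quantifier outward, since the variables are now distinct and don't occur free across branches:
  \exists d\, \forall f\, \exists a\, \forall c\, \exists b\, (\neg N(f) \land M(d) \lor \neg M(a) \lor \neg N(b) \land T(c))
The quantifier \exists f sits under an odd number of negations, so it flips to \forall f.

universal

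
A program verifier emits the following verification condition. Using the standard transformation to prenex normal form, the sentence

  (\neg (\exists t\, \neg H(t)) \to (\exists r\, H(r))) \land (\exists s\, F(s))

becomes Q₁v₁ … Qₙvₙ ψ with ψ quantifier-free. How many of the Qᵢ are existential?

Rewrite implications/biconditionals: A → B as ¬A ∨ B.
  (\neg \neg (\exists t\, \neg H(t)) \lor (\exists r\, H(r))) \land (\exists s\, F(s))
Push ¬ through the quantifiers and connectives to reach negation normal form:
  ((\exists t\, \neg H(t)) \lor (\exists r\, H(r))) \land (\exists s\, F(s))
Extract every quantifier outward, since the variables are now distinct and don't occur free across branches:
  \exists t\, \exists r\, \exists s\, ((\neg H(t) \lor H(r)) \land F(s))
The prefix is \exists t \exists r \exists s: 0 universal, 3 existential.

3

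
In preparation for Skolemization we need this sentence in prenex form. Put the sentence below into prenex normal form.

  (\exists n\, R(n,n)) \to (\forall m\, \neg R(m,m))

Eliminate → and ↔ using ¬ and ∨.
  \neg (\exists n\, R(n,n)) \lor (\forall m\, \neg R(m,m))
Move each ¬ inward, flipping quantifiers it crosses:
  (\forall n\, \neg R(n,n)) \lor (\forall m\, \neg R(m,m))
All bound variables are already distinct, so no renaming is needed.
Extract every quantifier outward, since the variables are now distinct and don't occur free across branches:
  \forall n\, \forall m\, (\neg R(n,n) \lor \neg R(m,m))

\forall n\, \forall m\, (\neg R(n,n) \lor \neg R(m,m))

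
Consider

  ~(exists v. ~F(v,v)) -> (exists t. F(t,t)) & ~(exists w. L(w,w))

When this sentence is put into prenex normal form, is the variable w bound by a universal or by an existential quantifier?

universal

Rewrite implications/biconditionals: A → B as ¬A ∨ B.
  ~~(exists v. ~F(v,v)) | (exists t. F(t,t)) & ~(exists w. L(w,w))
Move each ¬ inward, flipping quantifiers it crosses:
  (exists v. ~F(v,v)) | (exists t. F(t,t)) & (forall w. ~L(w,w))
All bound variables are already distinct, so no renaming is needed.
Pull the quantifiers to the front (each side's bound variable is not free in the other side):
  exists v. exists t. forall w. (~F(v,v) | F(t,t) & ~L(w,w))
The quantifier exists w sits under an odd number of negations (counting the antecedent side of each →), so it flips to forall w.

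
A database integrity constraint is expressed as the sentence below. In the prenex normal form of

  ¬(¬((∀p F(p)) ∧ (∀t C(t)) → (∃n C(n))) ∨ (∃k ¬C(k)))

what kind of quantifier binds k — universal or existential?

First replace A → B with ¬A ∨ B.
  ¬(¬(¬((∀p F(p)) ∧ (∀t C(t))) ∨ (∃n C(n))) ∨ (∃k ¬C(k)))
Move each ¬ inward, flipping quantifiers it crosses:
  ((∃p ¬F(p)) ∨ (∃t ¬C(t)) ∨ (∃n C(n))) ∧ (∀k C(k))
All bound variables are already distinct, so no renaming is needed.
Extract every quantifier outward, since the variables are now distinct and don't occur free across branches:
  ∃p ∃t ∃n ∀k ((¬F(p) ∨ ¬C(t) ∨ C(n)) ∧ C(k))
The quantifier ∃k sits under an odd number of negations (counting the antecedent side of each →), so it flips to ∀k.

universal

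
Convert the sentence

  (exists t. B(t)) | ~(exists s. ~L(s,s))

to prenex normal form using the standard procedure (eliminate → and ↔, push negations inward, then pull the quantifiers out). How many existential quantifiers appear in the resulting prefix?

Push ¬ through the quantifiers and connectives to reach negation normal form:
  (exists t. B(t)) | (forall s. L(s,s))
All bound variables are already distinct, so no renaming is needed.
Extract every quantifier outward, since the variables are now distinct and don't occur free across branches:
  exists t. forall s. (B(t) | L(s,s))
The prefix is exists t forall s: 1 universal, 1 existential.

1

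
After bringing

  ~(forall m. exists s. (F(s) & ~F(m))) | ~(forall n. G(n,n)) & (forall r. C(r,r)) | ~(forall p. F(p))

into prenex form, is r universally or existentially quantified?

universal

Move each ¬ inward, flipping quantifiers it crosses:
  (exists m. forall s. (~F(s) | F(m))) | (exists n. ~G(n,n)) & (forall r. C(r,r)) | (exists p. ~F(p))
Pull the quantifiers to the front (each side's bound variable is not free in the other side):
  exists m. forall s. exists n. forall r. exists p. (~F(s) | F(m) | ~G(n,n) & C(r,r) | ~F(p))
The quantifier forall r sits under an even number of negations, so it remains universal.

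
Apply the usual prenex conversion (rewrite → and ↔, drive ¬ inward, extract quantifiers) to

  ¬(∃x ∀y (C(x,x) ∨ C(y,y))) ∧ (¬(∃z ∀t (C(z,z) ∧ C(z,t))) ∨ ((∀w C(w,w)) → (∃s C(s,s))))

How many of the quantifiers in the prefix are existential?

Rewrite implications/biconditionals: A → B as ¬A ∨ B.
  ¬(∃x ∀y (C(x,x) ∨ C(y,y))) ∧ (¬(∃z ∀t (C(z,z) ∧ C(z,t))) ∨ ¬(∀w C(w,w)) ∨ (∃s C(s,s)))
Push ¬ through the quantifiers and connectives to reach negation normal form:
  (∀x ∃y (¬C(x,x) ∧ ¬C(y,y))) ∧ ((∀z ∃t (¬C(z,z) ∨ ¬C(z,t))) ∨ (∃w ¬C(w,w)) ∨ (∃s C(s,s)))
Pull the quantifiers to the front (each side's bound variable is not free in the other side):
  ∀x ∃y ∀z ∃t ∃w ∃s (¬C(x,x) ∧ ¬C(y,y) ∧ (¬C(z,z) ∨ ¬C(z,t) ∨ ¬C(w,w) ∨ C(s,s)))
The prefix is ∀x ∃y ∀z ∃t ∃w ∃s: 2 universal, 4 existential.

4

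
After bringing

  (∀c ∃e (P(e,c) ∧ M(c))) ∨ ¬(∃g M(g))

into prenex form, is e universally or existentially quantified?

Drive negations inward (¬∀x A ≡ ∃x ¬A, ¬∃x A ≡ ∀x ¬A, De Morgan for ∧/∨):
  (∀c ∃e (P(e,c) ∧ M(c))) ∨ (∀g ¬M(g))
Pull the quantifiers to the front (each side's bound variable is not free in the other side):
  ∀c ∃e ∀g (P(e,c) ∧ M(c) ∨ ¬M(g))
The quantifier ∃e sits under an even number of negations, so it remains existential.

existential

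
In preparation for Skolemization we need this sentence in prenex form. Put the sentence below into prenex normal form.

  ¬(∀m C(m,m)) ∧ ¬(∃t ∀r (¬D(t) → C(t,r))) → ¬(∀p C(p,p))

∀m ∃t ∀r ∃p (C(m,m) ∨ D(t) ∨ C(t,r) ∨ ¬C(p,p))

First replace A → B with ¬A ∨ B.
  ¬(¬(∀m C(m,m)) ∧ ¬(∃t ∀r (¬¬D(t) ∨ C(t,r)))) ∨ ¬(∀p C(p,p))
Drive negations inward (¬∀x A ≡ ∃x ¬A, ¬∃x A ≡ ∀x ¬A, De Morgan for ∧/∨):
  (∀m C(m,m)) ∨ (∃t ∀r (D(t) ∨ C(t,r))) ∨ (∃p ¬C(p,p))
All bound variables are already distinct, so no renaming is needed.
Finally move all quantifiers to the prefix:
  ∀m ∃t ∀r ∃p (C(m,m) ∨ D(t) ∨ C(t,r) ∨ ¬C(p,p))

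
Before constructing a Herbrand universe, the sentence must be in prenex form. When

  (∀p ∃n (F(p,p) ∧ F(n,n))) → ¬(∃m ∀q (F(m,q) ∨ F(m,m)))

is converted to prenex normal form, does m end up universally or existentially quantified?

Eliminate → and ↔ using ¬ and ∨.
  ¬(∀p ∃n (F(p,p) ∧ F(n,n))) ∨ ¬(∃m ∀q (F(m,q) ∨ F(m,m)))
Drive negations inward (¬∀x A ≡ ∃x ¬A, ¬∃x A ≡ ∀x ¬A, De Morgan for ∧/∨):
  (∃p ∀n (¬F(p,p) ∨ ¬F(n,n))) ∨ (∀m ∃q (¬F(m,q) ∧ ¬F(m,m)))
All bound variables are already distinct, so no renaming is needed.
Finally move all quantifiers to the prefix:
  ∃p ∀n ∀m ∃q (¬F(p,p) ∨ ¬F(n,n) ∨ ¬F(m,q) ∧ ¬F(m,m))
The quantifier ∃m sits under an odd number of negations (counting the antecedent side of each →), so it flips to ∀m.

universal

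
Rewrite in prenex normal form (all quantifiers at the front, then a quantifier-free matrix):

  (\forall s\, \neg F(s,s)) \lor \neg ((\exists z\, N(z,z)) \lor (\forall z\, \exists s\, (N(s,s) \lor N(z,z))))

Move each ¬ inward, flipping quantifiers it crosses:
  (\forall s\, \neg F(s,s)) \lor (\forall z\, \neg N(z,z)) \land (\exists z\, \forall s\, (\neg N(s,s) \land \neg N(z,z)))
Rename bound variables to avoid capture: z↦v, s↦x1.
  (\forall s\, \neg F(s,s)) \lor (\forall z\, \neg N(z,z)) \land (\exists v\, \forall x1\, (\neg N(x1,x1) \land \neg N(v,v)))
Extract every quantifier outward, since the variables are now distinct and don't occur free across branches:
  \forall s\, \forall z\, \exists v\, \forall x1\, (\neg F(s,s) \lor \neg N(z,z) \land \neg N(x1,x1) \land \neg N(v,v))

\forall s\, \forall z\, \exists v\, \forall x1\, (\neg F(s,s) \lor \neg N(z,z) \land \neg N(x1,x1) \land \neg N(v,v))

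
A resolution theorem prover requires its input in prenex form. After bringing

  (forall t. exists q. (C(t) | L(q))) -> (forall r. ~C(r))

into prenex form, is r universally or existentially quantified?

universal

Rewrite implications/biconditionals: A → B as ¬A ∨ B.
  ~(forall t. exists q. (C(t) | L(q))) | (forall r. ~C(r))
Move each ¬ inward, flipping quantifiers it crosses:
  (exists t. forall q. (~C(t) & ~L(q))) | (forall r. ~C(r))
All bound variables are already distinct, so no renaming is needed.
Extract every quantifier outward, since the variables are now distinct and don't occur free across branches:
  exists t. forall q. forall r. (~C(t) & ~L(q) | ~C(r))
The quantifier forall r sits under an even number of negations (counting the antecedent side of each →), so it remains universal.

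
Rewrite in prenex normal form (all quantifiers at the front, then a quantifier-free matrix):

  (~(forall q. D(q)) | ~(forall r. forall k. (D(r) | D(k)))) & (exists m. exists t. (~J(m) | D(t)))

Move each ¬ inward, flipping quantifiers it crosses:
  ((exists q. ~D(q)) | (exists r. exists k. (~D(r) & ~D(k)))) & (exists m. exists t. (~J(m) | D(t)))
All bound variables are already distinct, so no renaming is needed.
Finally move all quantifiers to the prefix:
  exists q. exists r. exists k. exists m. exists t. ((~D(q) | ~D(r) & ~D(k)) & (~J(m) | D(t)))

exists q. exists r. exists k. exists m. exists t. ((~D(q) | ~D(r) & ~D(k)) & (~J(m) | D(t)))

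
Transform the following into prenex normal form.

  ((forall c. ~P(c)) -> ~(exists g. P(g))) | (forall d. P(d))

exists c. forall g. forall d. (P(c) | ~P(g) | P(d))

Rewrite implications/biconditionals: A → B as ¬A ∨ B.
  ~(forall c. ~P(c)) | ~(exists g. P(g)) | (forall d. P(d))
Push ¬ through the quantifiers and connectives to reach negation normal form:
  (exists c. P(c)) | (forall g. ~P(g)) | (forall d. P(d))
All bound variables are already distinct, so no renaming is needed.
Finally move all quantifiers to the prefix:
  exists c. forall g. forall d. (P(c) | ~P(g) | P(d))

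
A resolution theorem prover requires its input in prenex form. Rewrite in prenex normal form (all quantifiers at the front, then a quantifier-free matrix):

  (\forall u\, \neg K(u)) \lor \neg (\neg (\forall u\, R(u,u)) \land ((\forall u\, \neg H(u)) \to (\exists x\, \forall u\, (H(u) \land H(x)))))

Rewrite implications/biconditionals: A → B as ¬A ∨ B.
  (\forall u\, \neg K(u)) \lor \neg (\neg (\forall u\, R(u,u)) \land (\neg (\forall u\, \neg H(u)) \lor (\exists x\, \forall u\, (H(u) \land H(x)))))
Push ¬ through the quantifiers and connectives to reach negation normal form:
  (\forall u\, \neg K(u)) \lor (\forall u\, R(u,u)) \lor (\forall u\, \neg H(u)) \land (\forall x\, \exists u\, (\neg H(u) \lor \neg H(x)))
Give each quantifier a distinct variable: u↦b, u↦z, u↦v1.
  (\forall u\, \neg K(u)) \lor (\forall b\, R(b,b)) \lor (\forall z\, \neg H(z)) \land (\forall x\, \exists v1\, (\neg H(v1) \lor \neg H(x)))
Pull the quantifiers to the front (each side's bound variable is not free in the other side):
  \forall u\, \forall b\, \forall z\, \forall x\, \exists v1\, (\neg K(u) \lor R(b,b) \lor \neg H(z) \land (\neg H(v1) \lor \neg H(x)))

\forall u\, \forall b\, \forall z\, \forall x\, \exists v1\, (\neg K(u) \lor R(b,b) \lor \neg H(z) \land (\neg H(v1) \lor \neg H(x)))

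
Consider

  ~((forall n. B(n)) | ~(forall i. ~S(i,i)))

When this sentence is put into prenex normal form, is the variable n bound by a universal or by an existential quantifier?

Drive negations inward (¬∀x A ≡ ∃x ¬A, ¬∃x A ≡ ∀x ¬A, De Morgan for ∧/∨):
  (exists n. ~B(n)) & (forall i. ~S(i,i))
All bound variables are already distinct, so no renaming is needed.
Extract every quantifier outward, since the variables are now distinct and don't occur free across branches:
  exists n. forall i. (~B(n) & ~S(i,i))
The quantifier forall n sits under an odd number of negations, so it flips to exists n.

existential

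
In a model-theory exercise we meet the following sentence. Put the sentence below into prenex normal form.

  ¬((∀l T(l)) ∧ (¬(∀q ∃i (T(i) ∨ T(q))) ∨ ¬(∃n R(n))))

∃l ∀q ∃i ∃n (¬T(l) ∨ (T(i) ∨ T(q)) ∧ R(n))

Drive negations inward (¬∀x A ≡ ∃x ¬A, ¬∃x A ≡ ∀x ¬A, De Morgan for ∧/∨):
  (∃l ¬T(l)) ∨ (∀q ∃i (T(i) ∨ T(q))) ∧ (∃n R(n))
All bound variables are already distinct, so no renaming is needed.
Extract every quantifier outward, since the variables are now distinct and don't occur free across branches:
  ∃l ∀q ∃i ∃n (¬T(l) ∨ (T(i) ∨ T(q)) ∧ R(n))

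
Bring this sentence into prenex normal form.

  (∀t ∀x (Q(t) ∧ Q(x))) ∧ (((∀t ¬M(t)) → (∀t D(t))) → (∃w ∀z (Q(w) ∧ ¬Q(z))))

∀t ∀x ∀v ∃u ∃w ∀z (Q(t) ∧ Q(x) ∧ (¬M(v) ∧ ¬D(u) ∨ Q(w) ∧ ¬Q(z)))

Rewrite implications/biconditionals: A → B as ¬A ∨ B.
  (∀t ∀x (Q(t) ∧ Q(x))) ∧ (¬(¬(∀t ¬M(t)) ∨ (∀t D(t))) ∨ (∃w ∀z (Q(w) ∧ ¬Q(z))))
Push ¬ through the quantifiers and connectives to reach negation normal form:
  (∀t ∀x (Q(t) ∧ Q(x))) ∧ ((∀t ¬M(t)) ∧ (∃t ¬D(t)) ∨ (∃w ∀z (Q(w) ∧ ¬Q(z))))
Give each quantifier a distinct variable: t↦v, t↦u.
  (∀t ∀x (Q(t) ∧ Q(x))) ∧ ((∀v ¬M(v)) ∧ (∃u ¬D(u)) ∨ (∃w ∀z (Q(w) ∧ ¬Q(z))))
Finally move all quantifiers to the prefix:
  ∀t ∀x ∀v ∃u ∃w ∀z (Q(t) ∧ Q(x) ∧ (¬M(v) ∧ ¬D(u) ∨ Q(w) ∧ ¬Q(z)))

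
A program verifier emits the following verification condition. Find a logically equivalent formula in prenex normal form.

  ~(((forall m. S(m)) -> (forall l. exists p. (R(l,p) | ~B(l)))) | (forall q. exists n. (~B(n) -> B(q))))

Eliminate → and ↔ using ¬ and ∨.
  ~(~(forall m. S(m)) | (forall l. exists p. (R(l,p) | ~B(l))) | (forall q. exists n. (~~B(n) | B(q))))
Push ¬ through the quantifiers and connectives to reach negation normal form:
  (forall m. S(m)) & (exists l. forall p. (~R(l,p) & B(l))) & (exists q. forall n. (~B(n) & ~B(q)))
All bound variables are already distinct, so no renaming is needed.
Extract every quantifier outward, since the variables are now distinct and don't occur free across branches:
  forall m. exists l. forall p. exists q. forall n. (S(m) & ~R(l,p) & B(l) & ~B(n) & ~B(q))

forall m. exists l. forall p. exists q. forall n. (S(m) & ~R(l,p) & B(l) & ~B(n) & ~B(q))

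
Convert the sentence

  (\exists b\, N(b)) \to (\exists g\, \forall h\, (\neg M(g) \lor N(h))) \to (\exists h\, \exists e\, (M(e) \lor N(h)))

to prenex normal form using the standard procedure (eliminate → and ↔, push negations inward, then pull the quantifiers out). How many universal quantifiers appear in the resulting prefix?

First replace A → B with ¬A ∨ B.
  \neg (\exists b\, N(b)) \lor \neg (\exists g\, \forall h\, (\neg M(g) \lor N(h))) \lor (\exists h\, \exists e\, (M(e) \lor N(h)))
Drive negations inward (¬∀x A ≡ ∃x ¬A, ¬∃x A ≡ ∀x ¬A, De Morgan for ∧/∨):
  (\forall b\, \neg N(b)) \lor (\forall g\, \exists h\, (M(g) \land \neg N(h))) \lor (\exists h\, \exists e\, (M(e) \lor N(h)))
Rename bound variables to avoid capture: h↦r.
  (\forall b\, \neg N(b)) \lor (\forall g\, \exists h\, (M(g) \land \neg N(h))) \lor (\exists r\, \exists e\, (M(e) \lor N(r)))
Extract every quantifier outward, since the variables are now distinct and don't occur free across branches:
  \forall b\, \forall g\, \exists h\, \exists r\, \exists e\, (\neg N(b) \lor M(g) \land \neg N(h) \lor M(e) \lor N(r))
The prefix is \forall b \forall g \exists h \exists r \exists e: 2 universal, 3 existential.

2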